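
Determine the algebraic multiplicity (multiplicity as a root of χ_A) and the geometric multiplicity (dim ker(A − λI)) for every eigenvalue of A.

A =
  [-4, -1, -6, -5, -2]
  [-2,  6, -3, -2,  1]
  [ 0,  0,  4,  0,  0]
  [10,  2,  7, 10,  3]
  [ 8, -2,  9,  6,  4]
λ = 4: alg = 5, geom = 2

Step 1 — factor the characteristic polynomial to read off the algebraic multiplicities:
  χ_A(x) = (x - 4)^5

Step 2 — compute geometric multiplicities via the rank-nullity identity g(λ) = n − rank(A − λI):
  rank(A − (4)·I) = 3, so dim ker(A − (4)·I) = n − 3 = 2

Summary:
  λ = 4: algebraic multiplicity = 5, geometric multiplicity = 2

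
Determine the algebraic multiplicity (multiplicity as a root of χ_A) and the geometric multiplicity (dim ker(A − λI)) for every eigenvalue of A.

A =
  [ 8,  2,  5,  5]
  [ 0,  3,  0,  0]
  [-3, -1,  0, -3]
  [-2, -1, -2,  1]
λ = 3: alg = 4, geom = 2

Step 1 — factor the characteristic polynomial to read off the algebraic multiplicities:
  χ_A(x) = (x - 3)^4

Step 2 — compute geometric multiplicities via the rank-nullity identity g(λ) = n − rank(A − λI):
  rank(A − (3)·I) = 2, so dim ker(A − (3)·I) = n − 2 = 2

Summary:
  λ = 3: algebraic multiplicity = 4, geometric multiplicity = 2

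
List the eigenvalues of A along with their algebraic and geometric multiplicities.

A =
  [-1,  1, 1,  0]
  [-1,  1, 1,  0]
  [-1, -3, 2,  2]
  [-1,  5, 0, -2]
λ = 0: alg = 4, geom = 2

Step 1 — factor the characteristic polynomial to read off the algebraic multiplicities:
  χ_A(x) = x^4

Step 2 — compute geometric multiplicities via the rank-nullity identity g(λ) = n − rank(A − λI):
  rank(A − (0)·I) = 2, so dim ker(A − (0)·I) = n − 2 = 2

Summary:
  λ = 0: algebraic multiplicity = 4, geometric multiplicity = 2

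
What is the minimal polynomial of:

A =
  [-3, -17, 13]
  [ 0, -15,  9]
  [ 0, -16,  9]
x^3 + 9*x^2 + 27*x + 27

The characteristic polynomial is χ_A(x) = (x + 3)^3, so the eigenvalues are known. The minimal polynomial is
  m_A(x) = Π_λ (x − λ)^{k_λ}
where k_λ is the size of the *largest* Jordan block for λ (equivalently, the smallest k with (A − λI)^k v = 0 for every generalised eigenvector v of λ).

  λ = -3: largest Jordan block has size 3, contributing (x + 3)^3

So m_A(x) = (x + 3)^3 = x^3 + 9*x^2 + 27*x + 27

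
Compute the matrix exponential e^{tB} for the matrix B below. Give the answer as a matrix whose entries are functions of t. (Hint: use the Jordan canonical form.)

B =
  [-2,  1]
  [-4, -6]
e^{tB} =
  [2*t*exp(-4*t) + exp(-4*t), t*exp(-4*t)]
  [-4*t*exp(-4*t), -2*t*exp(-4*t) + exp(-4*t)]

Strategy: write B = P · J · P⁻¹ where J is a Jordan canonical form, so e^{tB} = P · e^{tJ} · P⁻¹, and e^{tJ} can be computed block-by-block.

B has Jordan form
J =
  [-4,  1]
  [ 0, -4]
(up to reordering of blocks).

Per-block formulas:
  For a 2×2 Jordan block J_2(-4): exp(t · J_2(-4)) = e^(-4t)·(I + t·N), where N is the 2×2 nilpotent shift.

After assembling e^{tJ} and conjugating by P, we get:

e^{tB} =
  [2*t*exp(-4*t) + exp(-4*t), t*exp(-4*t)]
  [-4*t*exp(-4*t), -2*t*exp(-4*t) + exp(-4*t)]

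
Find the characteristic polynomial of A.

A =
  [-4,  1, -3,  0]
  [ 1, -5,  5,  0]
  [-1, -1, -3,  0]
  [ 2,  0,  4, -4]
x^4 + 16*x^3 + 96*x^2 + 256*x + 256

Expanding det(x·I − A) (e.g. by cofactor expansion or by noting that A is similar to its Jordan form J, which has the same characteristic polynomial as A) gives
  χ_A(x) = x^4 + 16*x^3 + 96*x^2 + 256*x + 256
which factors as (x + 4)^4. The eigenvalues (with algebraic multiplicities) are λ = -4 with multiplicity 4.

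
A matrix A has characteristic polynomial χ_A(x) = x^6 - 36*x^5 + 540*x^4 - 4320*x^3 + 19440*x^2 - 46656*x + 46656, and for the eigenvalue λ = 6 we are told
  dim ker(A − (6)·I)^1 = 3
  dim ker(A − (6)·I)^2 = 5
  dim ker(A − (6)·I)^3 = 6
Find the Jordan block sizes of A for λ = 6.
Block sizes for λ = 6: [3, 2, 1]

From the dimensions of kernels of powers, the number of Jordan blocks of size at least j is d_j − d_{j−1} where d_j = dim ker(N^j) (with d_0 = 0). Computing the differences gives [3, 2, 1].
The number of blocks of size exactly k is (#blocks of size ≥ k) − (#blocks of size ≥ k + 1), so the partition is: 1 block(s) of size 1, 1 block(s) of size 2, 1 block(s) of size 3.
In nonincreasing order the block sizes are [3, 2, 1].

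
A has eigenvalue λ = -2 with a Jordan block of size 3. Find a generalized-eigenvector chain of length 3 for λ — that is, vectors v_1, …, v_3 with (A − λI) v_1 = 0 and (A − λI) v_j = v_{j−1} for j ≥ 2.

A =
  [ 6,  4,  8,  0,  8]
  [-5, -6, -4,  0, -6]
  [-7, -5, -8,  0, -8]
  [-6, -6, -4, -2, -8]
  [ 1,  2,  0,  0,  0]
A Jordan chain for λ = -2 of length 3:
v_1 = (-4, 2, 3, 2, 0)ᵀ
v_2 = (8, -5, -7, -6, 1)ᵀ
v_3 = (1, 0, 0, 0, 0)ᵀ

Let N = A − (-2)·I. We want v_3 with N^3 v_3 = 0 but N^2 v_3 ≠ 0; then v_{j-1} := N · v_j for j = 3, …, 2.

Pick v_3 = (1, 0, 0, 0, 0)ᵀ.
Then v_2 = N · v_3 = (8, -5, -7, -6, 1)ᵀ.
Then v_1 = N · v_2 = (-4, 2, 3, 2, 0)ᵀ.

Sanity check: (A − (-2)·I) v_1 = (0, 0, 0, 0, 0)ᵀ = 0. ✓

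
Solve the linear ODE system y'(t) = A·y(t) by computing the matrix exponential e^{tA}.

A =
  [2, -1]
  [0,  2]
e^{tA} =
  [exp(2*t), -t*exp(2*t)]
  [0, exp(2*t)]

Strategy: write A = P · J · P⁻¹ where J is a Jordan canonical form, so e^{tA} = P · e^{tJ} · P⁻¹, and e^{tJ} can be computed block-by-block.

A has Jordan form
J =
  [2, 1]
  [0, 2]
(up to reordering of blocks).

Per-block formulas:
  For a 2×2 Jordan block J_2(2): exp(t · J_2(2)) = e^(2t)·(I + t·N), where N is the 2×2 nilpotent shift.

After assembling e^{tJ} and conjugating by P, we get:

e^{tA} =
  [exp(2*t), -t*exp(2*t)]
  [0, exp(2*t)]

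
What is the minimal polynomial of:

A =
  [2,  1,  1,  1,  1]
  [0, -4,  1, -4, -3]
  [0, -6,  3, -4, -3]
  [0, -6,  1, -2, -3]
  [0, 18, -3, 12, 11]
x^2 - 4*x + 4

The characteristic polynomial is χ_A(x) = (x - 2)^5, so the eigenvalues are known. The minimal polynomial is
  m_A(x) = Π_λ (x − λ)^{k_λ}
where k_λ is the size of the *largest* Jordan block for λ (equivalently, the smallest k with (A − λI)^k v = 0 for every generalised eigenvector v of λ).

  λ = 2: largest Jordan block has size 2, contributing (x − 2)^2

So m_A(x) = (x - 2)^2 = x^2 - 4*x + 4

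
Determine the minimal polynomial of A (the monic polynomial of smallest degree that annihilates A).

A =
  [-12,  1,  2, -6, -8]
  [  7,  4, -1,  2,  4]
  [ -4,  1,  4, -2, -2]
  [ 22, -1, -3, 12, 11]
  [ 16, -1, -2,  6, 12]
x^3 - 12*x^2 + 48*x - 64

The characteristic polynomial is χ_A(x) = (x - 4)^5, so the eigenvalues are known. The minimal polynomial is
  m_A(x) = Π_λ (x − λ)^{k_λ}
where k_λ is the size of the *largest* Jordan block for λ (equivalently, the smallest k with (A − λI)^k v = 0 for every generalised eigenvector v of λ).

  λ = 4: largest Jordan block has size 3, contributing (x − 4)^3

So m_A(x) = (x - 4)^3 = x^3 - 12*x^2 + 48*x - 64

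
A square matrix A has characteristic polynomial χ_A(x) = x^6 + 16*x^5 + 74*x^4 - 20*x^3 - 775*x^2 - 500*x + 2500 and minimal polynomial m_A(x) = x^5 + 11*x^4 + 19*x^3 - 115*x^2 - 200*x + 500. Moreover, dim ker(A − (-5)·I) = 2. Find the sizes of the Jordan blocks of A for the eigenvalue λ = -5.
Block sizes for λ = -5: [3, 1]

Step 1 — from the characteristic polynomial, algebraic multiplicity of λ = -5 is 4. From dim ker(A − (-5)·I) = 2, there are exactly 2 Jordan blocks for λ = -5.
Step 2 — from the minimal polynomial, the factor (x + 5)^3 tells us the largest block for λ = -5 has size 3.
Step 3 — with total size 4, 2 blocks, and largest block 3, the block sizes (in nonincreasing order) are [3, 1].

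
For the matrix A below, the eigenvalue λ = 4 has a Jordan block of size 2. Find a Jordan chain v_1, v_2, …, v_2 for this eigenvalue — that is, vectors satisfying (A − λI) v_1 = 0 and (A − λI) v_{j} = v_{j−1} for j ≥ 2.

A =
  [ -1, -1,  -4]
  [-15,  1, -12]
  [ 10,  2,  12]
A Jordan chain for λ = 4 of length 2:
v_1 = (-5, -15, 10)ᵀ
v_2 = (1, 0, 0)ᵀ

Let N = A − (4)·I. We want v_2 with N^2 v_2 = 0 but N^1 v_2 ≠ 0; then v_{j-1} := N · v_j for j = 2, …, 2.

Pick v_2 = (1, 0, 0)ᵀ.
Then v_1 = N · v_2 = (-5, -15, 10)ᵀ.

Sanity check: (A − (4)·I) v_1 = (0, 0, 0)ᵀ = 0. ✓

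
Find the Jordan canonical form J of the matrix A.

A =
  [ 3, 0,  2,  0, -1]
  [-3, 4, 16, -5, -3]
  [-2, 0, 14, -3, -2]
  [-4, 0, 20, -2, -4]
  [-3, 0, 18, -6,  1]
J_2(4) ⊕ J_2(4) ⊕ J_1(4)

The characteristic polynomial is
  det(x·I − A) = x^5 - 20*x^4 + 160*x^3 - 640*x^2 + 1280*x - 1024 = (x - 4)^5

Eigenvalues and multiplicities (the geometric multiplicity of λ is n − rank(A − λI), which equals the number of Jordan blocks for λ):
  λ = 4: algebraic multiplicity = 5, geometric multiplicity = 3

Determining the block sizes for each eigenvalue:
  λ = 4: with am = 5 and gm = 3, the partition is not yet determined (e.g. several partitions of 5 into 3 parts exist). Let N = A − (4)·I. Computing rank(N^1) = 2, rank(N^2) = 0; the number of blocks of size ≥ j is rank(N^{j−1}) − rank(N^j), giving [3, 2]. So we have 2 block(s) of size 2, 1 block(s) of size 1 → block sizes [2, 2, 1]

Assembling the blocks gives a Jordan form
J =
  [4, 1, 0, 0, 0]
  [0, 4, 0, 0, 0]
  [0, 0, 4, 1, 0]
  [0, 0, 0, 4, 0]
  [0, 0, 0, 0, 4]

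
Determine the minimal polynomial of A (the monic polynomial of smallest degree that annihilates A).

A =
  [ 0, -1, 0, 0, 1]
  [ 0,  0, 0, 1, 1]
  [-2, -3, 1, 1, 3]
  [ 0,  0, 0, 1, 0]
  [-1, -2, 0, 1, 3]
x^3 - 3*x^2 + 3*x - 1

The characteristic polynomial is χ_A(x) = (x - 1)^5, so the eigenvalues are known. The minimal polynomial is
  m_A(x) = Π_λ (x − λ)^{k_λ}
where k_λ is the size of the *largest* Jordan block for λ (equivalently, the smallest k with (A − λI)^k v = 0 for every generalised eigenvector v of λ).

  λ = 1: largest Jordan block has size 3, contributing (x − 1)^3

So m_A(x) = (x - 1)^3 = x^3 - 3*x^2 + 3*x - 1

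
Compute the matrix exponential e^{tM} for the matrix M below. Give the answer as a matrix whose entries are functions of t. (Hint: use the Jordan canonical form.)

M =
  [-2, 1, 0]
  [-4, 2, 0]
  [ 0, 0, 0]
e^{tM} =
  [1 - 2*t, t, 0]
  [-4*t, 2*t + 1, 0]
  [0, 0, 1]

Strategy: write M = P · J · P⁻¹ where J is a Jordan canonical form, so e^{tM} = P · e^{tJ} · P⁻¹, and e^{tJ} can be computed block-by-block.

M has Jordan form
J =
  [0, 1, 0]
  [0, 0, 0]
  [0, 0, 0]
(up to reordering of blocks).

Per-block formulas:
  For a 1×1 block at λ = 0: exp(t · [0]) = [e^(0t)].
  For a 2×2 Jordan block J_2(0): exp(t · J_2(0)) = e^(0t)·(I + t·N), where N is the 2×2 nilpotent shift.

After assembling e^{tJ} and conjugating by P, we get:

e^{tM} =
  [1 - 2*t, t, 0]
  [-4*t, 2*t + 1, 0]
  [0, 0, 1]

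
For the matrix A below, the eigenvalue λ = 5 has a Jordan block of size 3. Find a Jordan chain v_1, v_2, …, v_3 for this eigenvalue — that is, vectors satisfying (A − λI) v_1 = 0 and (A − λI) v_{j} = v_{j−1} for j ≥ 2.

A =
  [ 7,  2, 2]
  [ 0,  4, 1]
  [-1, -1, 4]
A Jordan chain for λ = 5 of length 3:
v_1 = (2, -1, -1)ᵀ
v_2 = (2, 0, -1)ᵀ
v_3 = (1, 0, 0)ᵀ

Let N = A − (5)·I. We want v_3 with N^3 v_3 = 0 but N^2 v_3 ≠ 0; then v_{j-1} := N · v_j for j = 3, …, 2.

Pick v_3 = (1, 0, 0)ᵀ.
Then v_2 = N · v_3 = (2, 0, -1)ᵀ.
Then v_1 = N · v_2 = (2, -1, -1)ᵀ.

Sanity check: (A − (5)·I) v_1 = (0, 0, 0)ᵀ = 0. ✓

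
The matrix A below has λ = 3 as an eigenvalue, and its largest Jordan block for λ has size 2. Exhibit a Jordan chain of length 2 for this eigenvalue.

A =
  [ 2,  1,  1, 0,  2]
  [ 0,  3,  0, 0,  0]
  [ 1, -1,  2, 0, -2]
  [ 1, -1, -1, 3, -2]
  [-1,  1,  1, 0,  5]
A Jordan chain for λ = 3 of length 2:
v_1 = (-1, 0, 1, 1, -1)ᵀ
v_2 = (1, 0, 0, 0, 0)ᵀ

Let N = A − (3)·I. We want v_2 with N^2 v_2 = 0 but N^1 v_2 ≠ 0; then v_{j-1} := N · v_j for j = 2, …, 2.

Pick v_2 = (1, 0, 0, 0, 0)ᵀ.
Then v_1 = N · v_2 = (-1, 0, 1, 1, -1)ᵀ.

Sanity check: (A − (3)·I) v_1 = (0, 0, 0, 0, 0)ᵀ = 0. ✓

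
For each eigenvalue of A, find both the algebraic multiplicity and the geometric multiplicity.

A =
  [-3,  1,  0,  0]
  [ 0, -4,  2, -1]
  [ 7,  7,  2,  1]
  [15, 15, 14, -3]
λ = -4: alg = 3, geom = 1; λ = 4: alg = 1, geom = 1

Step 1 — factor the characteristic polynomial to read off the algebraic multiplicities:
  χ_A(x) = (x - 4)*(x + 4)^3

Step 2 — compute geometric multiplicities via the rank-nullity identity g(λ) = n − rank(A − λI):
  rank(A − (-4)·I) = 3, so dim ker(A − (-4)·I) = n − 3 = 1
  rank(A − (4)·I) = 3, so dim ker(A − (4)·I) = n − 3 = 1

Summary:
  λ = -4: algebraic multiplicity = 3, geometric multiplicity = 1
  λ = 4: algebraic multiplicity = 1, geometric multiplicity = 1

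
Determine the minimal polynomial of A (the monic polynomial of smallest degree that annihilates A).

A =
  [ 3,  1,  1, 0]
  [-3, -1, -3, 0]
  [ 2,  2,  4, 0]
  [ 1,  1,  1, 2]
x^2 - 4*x + 4

The characteristic polynomial is χ_A(x) = (x - 2)^4, so the eigenvalues are known. The minimal polynomial is
  m_A(x) = Π_λ (x − λ)^{k_λ}
where k_λ is the size of the *largest* Jordan block for λ (equivalently, the smallest k with (A − λI)^k v = 0 for every generalised eigenvector v of λ).

  λ = 2: largest Jordan block has size 2, contributing (x − 2)^2

So m_A(x) = (x - 2)^2 = x^2 - 4*x + 4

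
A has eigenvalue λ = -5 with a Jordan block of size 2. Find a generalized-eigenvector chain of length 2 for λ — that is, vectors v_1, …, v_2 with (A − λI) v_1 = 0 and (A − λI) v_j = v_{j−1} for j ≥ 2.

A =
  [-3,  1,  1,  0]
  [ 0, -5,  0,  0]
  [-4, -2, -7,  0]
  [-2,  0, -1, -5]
A Jordan chain for λ = -5 of length 2:
v_1 = (2, 0, -4, -2)ᵀ
v_2 = (1, 0, 0, 0)ᵀ

Let N = A − (-5)·I. We want v_2 with N^2 v_2 = 0 but N^1 v_2 ≠ 0; then v_{j-1} := N · v_j for j = 2, …, 2.

Pick v_2 = (1, 0, 0, 0)ᵀ.
Then v_1 = N · v_2 = (2, 0, -4, -2)ᵀ.

Sanity check: (A − (-5)·I) v_1 = (0, 0, 0, 0)ᵀ = 0. ✓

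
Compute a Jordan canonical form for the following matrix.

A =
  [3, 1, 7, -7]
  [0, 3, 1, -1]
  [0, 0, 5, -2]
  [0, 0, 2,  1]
J_3(3) ⊕ J_1(3)

The characteristic polynomial is
  det(x·I − A) = x^4 - 12*x^3 + 54*x^2 - 108*x + 81 = (x - 3)^4

Eigenvalues and multiplicities (the geometric multiplicity of λ is n − rank(A − λI), which equals the number of Jordan blocks for λ):
  λ = 3: algebraic multiplicity = 4, geometric multiplicity = 2

Determining the block sizes for each eigenvalue:
  λ = 3: with am = 4 and gm = 2, the partition is not yet determined (e.g. several partitions of 4 into 2 parts exist). Let N = A − (3)·I. Computing rank(N^1) = 2, rank(N^2) = 1, rank(N^3) = 0; the number of blocks of size ≥ j is rank(N^{j−1}) − rank(N^j), giving [2, 1, 1]. So we have 1 block(s) of size 3, 1 block(s) of size 1 → block sizes [3, 1]

Assembling the blocks gives a Jordan form
J =
  [3, 1, 0, 0]
  [0, 3, 1, 0]
  [0, 0, 3, 0]
  [0, 0, 0, 3]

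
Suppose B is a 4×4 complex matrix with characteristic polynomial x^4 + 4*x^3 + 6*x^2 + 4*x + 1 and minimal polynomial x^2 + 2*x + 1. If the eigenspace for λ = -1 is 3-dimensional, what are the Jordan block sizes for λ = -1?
Block sizes for λ = -1: [2, 1, 1]

Step 1 — from the characteristic polynomial, algebraic multiplicity of λ = -1 is 4. From dim ker(B − (-1)·I) = 3, there are exactly 3 Jordan blocks for λ = -1.
Step 2 — from the minimal polynomial, the factor (x + 1)^2 tells us the largest block for λ = -1 has size 2.
Step 3 — with total size 4, 3 blocks, and largest block 2, the block sizes (in nonincreasing order) are [2, 1, 1].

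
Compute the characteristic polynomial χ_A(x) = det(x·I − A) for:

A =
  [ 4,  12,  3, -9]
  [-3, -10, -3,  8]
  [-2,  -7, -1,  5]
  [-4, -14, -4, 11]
x^4 - 4*x^3 + 6*x^2 - 4*x + 1

Expanding det(x·I − A) (e.g. by cofactor expansion or by noting that A is similar to its Jordan form J, which has the same characteristic polynomial as A) gives
  χ_A(x) = x^4 - 4*x^3 + 6*x^2 - 4*x + 1
which factors as (x - 1)^4. The eigenvalues (with algebraic multiplicities) are λ = 1 with multiplicity 4.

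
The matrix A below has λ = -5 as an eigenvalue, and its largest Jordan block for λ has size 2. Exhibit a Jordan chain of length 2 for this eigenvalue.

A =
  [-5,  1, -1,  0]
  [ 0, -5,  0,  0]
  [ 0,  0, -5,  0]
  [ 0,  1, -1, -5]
A Jordan chain for λ = -5 of length 2:
v_1 = (1, 0, 0, 1)ᵀ
v_2 = (0, 1, 0, 0)ᵀ

Let N = A − (-5)·I. We want v_2 with N^2 v_2 = 0 but N^1 v_2 ≠ 0; then v_{j-1} := N · v_j for j = 2, …, 2.

Pick v_2 = (0, 1, 0, 0)ᵀ.
Then v_1 = N · v_2 = (1, 0, 0, 1)ᵀ.

Sanity check: (A − (-5)·I) v_1 = (0, 0, 0, 0)ᵀ = 0. ✓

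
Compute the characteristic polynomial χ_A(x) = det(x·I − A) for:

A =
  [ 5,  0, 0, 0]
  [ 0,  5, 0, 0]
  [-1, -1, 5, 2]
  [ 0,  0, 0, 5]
x^4 - 20*x^3 + 150*x^2 - 500*x + 625

Expanding det(x·I − A) (e.g. by cofactor expansion or by noting that A is similar to its Jordan form J, which has the same characteristic polynomial as A) gives
  χ_A(x) = x^4 - 20*x^3 + 150*x^2 - 500*x + 625
which factors as (x - 5)^4. The eigenvalues (with algebraic multiplicities) are λ = 5 with multiplicity 4.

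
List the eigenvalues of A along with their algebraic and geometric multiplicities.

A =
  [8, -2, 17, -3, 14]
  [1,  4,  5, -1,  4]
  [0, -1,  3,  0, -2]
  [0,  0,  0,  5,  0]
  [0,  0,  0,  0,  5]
λ = 5: alg = 5, geom = 3

Step 1 — factor the characteristic polynomial to read off the algebraic multiplicities:
  χ_A(x) = (x - 5)^5

Step 2 — compute geometric multiplicities via the rank-nullity identity g(λ) = n − rank(A − λI):
  rank(A − (5)·I) = 2, so dim ker(A − (5)·I) = n − 2 = 3

Summary:
  λ = 5: algebraic multiplicity = 5, geometric multiplicity = 3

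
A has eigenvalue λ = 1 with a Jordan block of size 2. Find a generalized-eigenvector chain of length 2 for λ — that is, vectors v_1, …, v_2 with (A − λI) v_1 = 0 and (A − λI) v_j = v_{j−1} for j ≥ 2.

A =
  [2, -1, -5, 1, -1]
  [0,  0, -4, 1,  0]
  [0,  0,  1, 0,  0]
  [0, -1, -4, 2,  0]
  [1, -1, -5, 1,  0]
A Jordan chain for λ = 1 of length 2:
v_1 = (1, 0, 0, 0, 1)ᵀ
v_2 = (1, 0, 0, 0, 0)ᵀ

Let N = A − (1)·I. We want v_2 with N^2 v_2 = 0 but N^1 v_2 ≠ 0; then v_{j-1} := N · v_j for j = 2, …, 2.

Pick v_2 = (1, 0, 0, 0, 0)ᵀ.
Then v_1 = N · v_2 = (1, 0, 0, 0, 1)ᵀ.

Sanity check: (A − (1)·I) v_1 = (0, 0, 0, 0, 0)ᵀ = 0. ✓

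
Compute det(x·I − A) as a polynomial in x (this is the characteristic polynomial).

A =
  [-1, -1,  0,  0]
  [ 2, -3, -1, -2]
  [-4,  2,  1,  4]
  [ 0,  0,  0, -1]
x^4 + 4*x^3 + 6*x^2 + 4*x + 1

Expanding det(x·I − A) (e.g. by cofactor expansion or by noting that A is similar to its Jordan form J, which has the same characteristic polynomial as A) gives
  χ_A(x) = x^4 + 4*x^3 + 6*x^2 + 4*x + 1
which factors as (x + 1)^4. The eigenvalues (with algebraic multiplicities) are λ = -1 with multiplicity 4.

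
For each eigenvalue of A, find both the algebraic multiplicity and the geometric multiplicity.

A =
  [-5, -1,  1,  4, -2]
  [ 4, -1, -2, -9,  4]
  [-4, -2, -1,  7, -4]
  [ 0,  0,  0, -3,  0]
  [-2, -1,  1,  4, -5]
λ = -3: alg = 5, geom = 3

Step 1 — factor the characteristic polynomial to read off the algebraic multiplicities:
  χ_A(x) = (x + 3)^5

Step 2 — compute geometric multiplicities via the rank-nullity identity g(λ) = n − rank(A − λI):
  rank(A − (-3)·I) = 2, so dim ker(A − (-3)·I) = n − 2 = 3

Summary:
  λ = -3: algebraic multiplicity = 5, geometric multiplicity = 3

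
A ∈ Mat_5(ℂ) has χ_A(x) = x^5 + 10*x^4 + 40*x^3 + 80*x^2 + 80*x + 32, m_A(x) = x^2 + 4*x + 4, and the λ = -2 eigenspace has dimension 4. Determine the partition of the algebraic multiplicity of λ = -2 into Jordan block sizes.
Block sizes for λ = -2: [2, 1, 1, 1]

Step 1 — from the characteristic polynomial, algebraic multiplicity of λ = -2 is 5. From dim ker(A − (-2)·I) = 4, there are exactly 4 Jordan blocks for λ = -2.
Step 2 — from the minimal polynomial, the factor (x + 2)^2 tells us the largest block for λ = -2 has size 2.
Step 3 — with total size 5, 4 blocks, and largest block 2, the block sizes (in nonincreasing order) are [2, 1, 1, 1].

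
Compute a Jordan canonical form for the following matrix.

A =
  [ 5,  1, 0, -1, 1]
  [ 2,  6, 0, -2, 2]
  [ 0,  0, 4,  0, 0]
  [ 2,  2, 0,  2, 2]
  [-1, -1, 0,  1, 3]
J_2(4) ⊕ J_1(4) ⊕ J_1(4) ⊕ J_1(4)

The characteristic polynomial is
  det(x·I − A) = x^5 - 20*x^4 + 160*x^3 - 640*x^2 + 1280*x - 1024 = (x - 4)^5

Eigenvalues and multiplicities (the geometric multiplicity of λ is n − rank(A − λI), which equals the number of Jordan blocks for λ):
  λ = 4: algebraic multiplicity = 5, geometric multiplicity = 4

Determining the block sizes for each eigenvalue:
  λ = 4: 4 blocks summing to 5 forces exactly one block of size 2 and the rest size 1 → block sizes [2, 1, 1, 1]

Assembling the blocks gives a Jordan form
J =
  [4, 1, 0, 0, 0]
  [0, 4, 0, 0, 0]
  [0, 0, 4, 0, 0]
  [0, 0, 0, 4, 0]
  [0, 0, 0, 0, 4]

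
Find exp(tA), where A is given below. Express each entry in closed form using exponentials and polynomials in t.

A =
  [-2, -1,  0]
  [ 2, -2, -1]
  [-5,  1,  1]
e^{tA} =
  [-t^2*exp(-t)/2 - t*exp(-t) + exp(-t), t^2*exp(-t) - t*exp(-t), t^2*exp(-t)/2]
  [t^2*exp(-t)/2 + 2*t*exp(-t), -t^2*exp(-t) - t*exp(-t) + exp(-t), -t^2*exp(-t)/2 - t*exp(-t)]
  [-3*t^2*exp(-t)/2 - 5*t*exp(-t), 3*t^2*exp(-t) + t*exp(-t), 3*t^2*exp(-t)/2 + 2*t*exp(-t) + exp(-t)]

Strategy: write A = P · J · P⁻¹ where J is a Jordan canonical form, so e^{tA} = P · e^{tJ} · P⁻¹, and e^{tJ} can be computed block-by-block.

A has Jordan form
J =
  [-1,  1,  0]
  [ 0, -1,  1]
  [ 0,  0, -1]
(up to reordering of blocks).

Per-block formulas:
  For a 3×3 Jordan block J_3(-1): exp(t · J_3(-1)) = e^(-1t)·(I + t·N + (t^2/2)·N^2), where N is the 3×3 nilpotent shift.

After assembling e^{tJ} and conjugating by P, we get:

e^{tA} =
  [-t^2*exp(-t)/2 - t*exp(-t) + exp(-t), t^2*exp(-t) - t*exp(-t), t^2*exp(-t)/2]
  [t^2*exp(-t)/2 + 2*t*exp(-t), -t^2*exp(-t) - t*exp(-t) + exp(-t), -t^2*exp(-t)/2 - t*exp(-t)]
  [-3*t^2*exp(-t)/2 - 5*t*exp(-t), 3*t^2*exp(-t) + t*exp(-t), 3*t^2*exp(-t)/2 + 2*t*exp(-t) + exp(-t)]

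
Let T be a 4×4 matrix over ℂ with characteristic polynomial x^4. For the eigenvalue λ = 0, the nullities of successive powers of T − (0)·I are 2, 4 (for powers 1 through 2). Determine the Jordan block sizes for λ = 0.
Block sizes for λ = 0: [2, 2]

From the dimensions of kernels of powers, the number of Jordan blocks of size at least j is d_j − d_{j−1} where d_j = dim ker(N^j) (with d_0 = 0). Computing the differences gives [2, 2].
The number of blocks of size exactly k is (#blocks of size ≥ k) − (#blocks of size ≥ k + 1), so the partition is: 2 block(s) of size 2.
In nonincreasing order the block sizes are [2, 2].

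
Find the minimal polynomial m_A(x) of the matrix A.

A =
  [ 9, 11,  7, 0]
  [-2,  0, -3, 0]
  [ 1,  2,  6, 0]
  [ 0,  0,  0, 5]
x^3 - 15*x^2 + 75*x - 125

The characteristic polynomial is χ_A(x) = (x - 5)^4, so the eigenvalues are known. The minimal polynomial is
  m_A(x) = Π_λ (x − λ)^{k_λ}
where k_λ is the size of the *largest* Jordan block for λ (equivalently, the smallest k with (A − λI)^k v = 0 for every generalised eigenvector v of λ).

  λ = 5: largest Jordan block has size 3, contributing (x − 5)^3

So m_A(x) = (x - 5)^3 = x^3 - 15*x^2 + 75*x - 125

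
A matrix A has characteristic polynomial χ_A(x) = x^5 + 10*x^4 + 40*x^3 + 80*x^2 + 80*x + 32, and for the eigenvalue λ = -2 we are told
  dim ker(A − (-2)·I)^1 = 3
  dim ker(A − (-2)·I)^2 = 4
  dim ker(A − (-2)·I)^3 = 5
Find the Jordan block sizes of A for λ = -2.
Block sizes for λ = -2: [3, 1, 1]

From the dimensions of kernels of powers, the number of Jordan blocks of size at least j is d_j − d_{j−1} where d_j = dim ker(N^j) (with d_0 = 0). Computing the differences gives [3, 1, 1].
The number of blocks of size exactly k is (#blocks of size ≥ k) − (#blocks of size ≥ k + 1), so the partition is: 2 block(s) of size 1, 1 block(s) of size 3.
In nonincreasing order the block sizes are [3, 1, 1].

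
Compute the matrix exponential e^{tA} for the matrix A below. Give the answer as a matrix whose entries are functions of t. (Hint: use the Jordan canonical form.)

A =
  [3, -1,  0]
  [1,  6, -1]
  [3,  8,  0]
e^{tA} =
  [-t^2*exp(3*t)/2 + exp(3*t), -3*t^2*exp(3*t)/2 - t*exp(3*t), t^2*exp(3*t)/2]
  [t*exp(3*t), 3*t*exp(3*t) + exp(3*t), -t*exp(3*t)]
  [-t^2*exp(3*t)/2 + 3*t*exp(3*t), -3*t^2*exp(3*t)/2 + 8*t*exp(3*t), t^2*exp(3*t)/2 - 3*t*exp(3*t) + exp(3*t)]

Strategy: write A = P · J · P⁻¹ where J is a Jordan canonical form, so e^{tA} = P · e^{tJ} · P⁻¹, and e^{tJ} can be computed block-by-block.

A has Jordan form
J =
  [3, 1, 0]
  [0, 3, 1]
  [0, 0, 3]
(up to reordering of blocks).

Per-block formulas:
  For a 3×3 Jordan block J_3(3): exp(t · J_3(3)) = e^(3t)·(I + t·N + (t^2/2)·N^2), where N is the 3×3 nilpotent shift.

After assembling e^{tJ} and conjugating by P, we get:

e^{tA} =
  [-t^2*exp(3*t)/2 + exp(3*t), -3*t^2*exp(3*t)/2 - t*exp(3*t), t^2*exp(3*t)/2]
  [t*exp(3*t), 3*t*exp(3*t) + exp(3*t), -t*exp(3*t)]
  [-t^2*exp(3*t)/2 + 3*t*exp(3*t), -3*t^2*exp(3*t)/2 + 8*t*exp(3*t), t^2*exp(3*t)/2 - 3*t*exp(3*t) + exp(3*t)]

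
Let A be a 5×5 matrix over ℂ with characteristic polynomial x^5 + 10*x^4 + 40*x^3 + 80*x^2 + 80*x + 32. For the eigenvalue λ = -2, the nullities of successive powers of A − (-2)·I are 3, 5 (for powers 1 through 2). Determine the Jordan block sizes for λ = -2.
Block sizes for λ = -2: [2, 2, 1]

From the dimensions of kernels of powers, the number of Jordan blocks of size at least j is d_j − d_{j−1} where d_j = dim ker(N^j) (with d_0 = 0). Computing the differences gives [3, 2].
The number of blocks of size exactly k is (#blocks of size ≥ k) − (#blocks of size ≥ k + 1), so the partition is: 1 block(s) of size 1, 2 block(s) of size 2.
In nonincreasing order the block sizes are [2, 2, 1].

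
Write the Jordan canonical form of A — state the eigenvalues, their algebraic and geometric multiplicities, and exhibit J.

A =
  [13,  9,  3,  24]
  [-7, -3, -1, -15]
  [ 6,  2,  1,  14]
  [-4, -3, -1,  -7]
J_3(1) ⊕ J_1(1)

The characteristic polynomial is
  det(x·I − A) = x^4 - 4*x^3 + 6*x^2 - 4*x + 1 = (x - 1)^4

Eigenvalues and multiplicities (the geometric multiplicity of λ is n − rank(A − λI), which equals the number of Jordan blocks for λ):
  λ = 1: algebraic multiplicity = 4, geometric multiplicity = 2

Determining the block sizes for each eigenvalue:
  λ = 1: with am = 4 and gm = 2, the partition is not yet determined (e.g. several partitions of 4 into 2 parts exist). Let N = A − (1)·I. Computing rank(N^1) = 2, rank(N^2) = 1, rank(N^3) = 0; the number of blocks of size ≥ j is rank(N^{j−1}) − rank(N^j), giving [2, 1, 1]. So we have 1 block(s) of size 3, 1 block(s) of size 1 → block sizes [3, 1]

Assembling the blocks gives a Jordan form
J =
  [1, 1, 0, 0]
  [0, 1, 1, 0]
  [0, 0, 1, 0]
  [0, 0, 0, 1]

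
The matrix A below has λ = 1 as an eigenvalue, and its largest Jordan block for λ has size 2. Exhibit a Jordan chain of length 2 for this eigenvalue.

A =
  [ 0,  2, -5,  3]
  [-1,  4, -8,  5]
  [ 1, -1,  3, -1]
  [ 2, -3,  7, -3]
A Jordan chain for λ = 1 of length 2:
v_1 = (-1, -1, 1, 2)ᵀ
v_2 = (1, 0, 0, 0)ᵀ

Let N = A − (1)·I. We want v_2 with N^2 v_2 = 0 but N^1 v_2 ≠ 0; then v_{j-1} := N · v_j for j = 2, …, 2.

Pick v_2 = (1, 0, 0, 0)ᵀ.
Then v_1 = N · v_2 = (-1, -1, 1, 2)ᵀ.

Sanity check: (A − (1)·I) v_1 = (0, 0, 0, 0)ᵀ = 0. ✓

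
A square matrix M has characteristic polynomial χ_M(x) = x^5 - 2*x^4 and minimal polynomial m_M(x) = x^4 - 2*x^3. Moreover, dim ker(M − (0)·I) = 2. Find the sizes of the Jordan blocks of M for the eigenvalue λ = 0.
Block sizes for λ = 0: [3, 1]

Step 1 — from the characteristic polynomial, algebraic multiplicity of λ = 0 is 4. From dim ker(M − (0)·I) = 2, there are exactly 2 Jordan blocks for λ = 0.
Step 2 — from the minimal polynomial, the factor (x − 0)^3 tells us the largest block for λ = 0 has size 3.
Step 3 — with total size 4, 2 blocks, and largest block 3, the block sizes (in nonincreasing order) are [3, 1].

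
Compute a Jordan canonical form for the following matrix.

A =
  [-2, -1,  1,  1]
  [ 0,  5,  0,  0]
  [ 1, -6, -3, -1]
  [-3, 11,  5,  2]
J_3(-1) ⊕ J_1(5)

The characteristic polynomial is
  det(x·I − A) = x^4 - 2*x^3 - 12*x^2 - 14*x - 5 = (x - 5)*(x + 1)^3

Eigenvalues and multiplicities (the geometric multiplicity of λ is n − rank(A − λI), which equals the number of Jordan blocks for λ):
  λ = -1: algebraic multiplicity = 3, geometric multiplicity = 1
  λ = 5: algebraic multiplicity = 1, geometric multiplicity = 1

Determining the block sizes for each eigenvalue:
  λ = -1: one block (gm = 1), so the single block has size am = 3 → block sizes [3]
  λ = 5: one block (gm = 1), so the single block has size am = 1 → block sizes [1]

Assembling the blocks gives a Jordan form
J =
  [-1,  1,  0, 0]
  [ 0, -1,  1, 0]
  [ 0,  0, -1, 0]
  [ 0,  0,  0, 5]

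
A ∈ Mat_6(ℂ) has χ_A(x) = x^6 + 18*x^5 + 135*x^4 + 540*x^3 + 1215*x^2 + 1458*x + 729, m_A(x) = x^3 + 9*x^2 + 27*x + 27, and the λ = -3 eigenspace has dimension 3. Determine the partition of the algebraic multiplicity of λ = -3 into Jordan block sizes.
Block sizes for λ = -3: [3, 2, 1]

Step 1 — from the characteristic polynomial, algebraic multiplicity of λ = -3 is 6. From dim ker(A − (-3)·I) = 3, there are exactly 3 Jordan blocks for λ = -3.
Step 2 — from the minimal polynomial, the factor (x + 3)^3 tells us the largest block for λ = -3 has size 3.
Step 3 — with total size 6, 3 blocks, and largest block 3, the block sizes (in nonincreasing order) are [3, 2, 1].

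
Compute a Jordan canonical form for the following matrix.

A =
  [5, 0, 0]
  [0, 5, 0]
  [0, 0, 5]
J_1(5) ⊕ J_1(5) ⊕ J_1(5)

The characteristic polynomial is
  det(x·I − A) = x^3 - 15*x^2 + 75*x - 125 = (x - 5)^3

Eigenvalues and multiplicities (the geometric multiplicity of λ is n − rank(A − λI), which equals the number of Jordan blocks for λ):
  λ = 5: algebraic multiplicity = 3, geometric multiplicity = 3

Determining the block sizes for each eigenvalue:
  λ = 5: gm = am = 3, so every block has size 1 → block sizes [1, 1, 1]

Assembling the blocks gives a Jordan form
J =
  [5, 0, 0]
  [0, 5, 0]
  [0, 0, 5]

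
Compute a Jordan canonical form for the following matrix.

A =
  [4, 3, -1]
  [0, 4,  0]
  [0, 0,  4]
J_2(4) ⊕ J_1(4)

The characteristic polynomial is
  det(x·I − A) = x^3 - 12*x^2 + 48*x - 64 = (x - 4)^3

Eigenvalues and multiplicities (the geometric multiplicity of λ is n − rank(A − λI), which equals the number of Jordan blocks for λ):
  λ = 4: algebraic multiplicity = 3, geometric multiplicity = 2

Determining the block sizes for each eigenvalue:
  λ = 4: 2 blocks summing to 3 forces exactly one block of size 2 and the rest size 1 → block sizes [2, 1]

Assembling the blocks gives a Jordan form
J =
  [4, 1, 0]
  [0, 4, 0]
  [0, 0, 4]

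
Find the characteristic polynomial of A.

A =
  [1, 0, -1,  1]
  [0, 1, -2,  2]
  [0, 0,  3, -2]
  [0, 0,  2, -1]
x^4 - 4*x^3 + 6*x^2 - 4*x + 1

Expanding det(x·I − A) (e.g. by cofactor expansion or by noting that A is similar to its Jordan form J, which has the same characteristic polynomial as A) gives
  χ_A(x) = x^4 - 4*x^3 + 6*x^2 - 4*x + 1
which factors as (x - 1)^4. The eigenvalues (with algebraic multiplicities) are λ = 1 with multiplicity 4.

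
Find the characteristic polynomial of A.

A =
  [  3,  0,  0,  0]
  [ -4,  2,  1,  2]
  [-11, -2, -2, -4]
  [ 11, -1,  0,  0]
x^4 - 3*x^3

Expanding det(x·I − A) (e.g. by cofactor expansion or by noting that A is similar to its Jordan form J, which has the same characteristic polynomial as A) gives
  χ_A(x) = x^4 - 3*x^3
which factors as x^3*(x - 3). The eigenvalues (with algebraic multiplicities) are λ = 0 with multiplicity 3, λ = 3 with multiplicity 1.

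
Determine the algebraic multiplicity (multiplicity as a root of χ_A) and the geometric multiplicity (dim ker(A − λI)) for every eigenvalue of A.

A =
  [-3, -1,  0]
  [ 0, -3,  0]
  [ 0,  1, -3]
λ = -3: alg = 3, geom = 2

Step 1 — factor the characteristic polynomial to read off the algebraic multiplicities:
  χ_A(x) = (x + 3)^3

Step 2 — compute geometric multiplicities via the rank-nullity identity g(λ) = n − rank(A − λI):
  rank(A − (-3)·I) = 1, so dim ker(A − (-3)·I) = n − 1 = 2

Summary:
  λ = -3: algebraic multiplicity = 3, geometric multiplicity = 2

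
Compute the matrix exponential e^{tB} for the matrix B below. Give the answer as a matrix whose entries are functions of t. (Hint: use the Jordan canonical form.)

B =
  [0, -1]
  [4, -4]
e^{tB} =
  [2*t*exp(-2*t) + exp(-2*t), -t*exp(-2*t)]
  [4*t*exp(-2*t), -2*t*exp(-2*t) + exp(-2*t)]

Strategy: write B = P · J · P⁻¹ where J is a Jordan canonical form, so e^{tB} = P · e^{tJ} · P⁻¹, and e^{tJ} can be computed block-by-block.

B has Jordan form
J =
  [-2,  1]
  [ 0, -2]
(up to reordering of blocks).

Per-block formulas:
  For a 2×2 Jordan block J_2(-2): exp(t · J_2(-2)) = e^(-2t)·(I + t·N), where N is the 2×2 nilpotent shift.

After assembling e^{tJ} and conjugating by P, we get:

e^{tB} =
  [2*t*exp(-2*t) + exp(-2*t), -t*exp(-2*t)]
  [4*t*exp(-2*t), -2*t*exp(-2*t) + exp(-2*t)]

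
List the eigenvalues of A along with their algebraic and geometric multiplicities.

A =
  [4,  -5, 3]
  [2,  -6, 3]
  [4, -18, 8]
λ = 2: alg = 3, geom = 1

Step 1 — factor the characteristic polynomial to read off the algebraic multiplicities:
  χ_A(x) = (x - 2)^3

Step 2 — compute geometric multiplicities via the rank-nullity identity g(λ) = n − rank(A − λI):
  rank(A − (2)·I) = 2, so dim ker(A − (2)·I) = n − 2 = 1

Summary:
  λ = 2: algebraic multiplicity = 3, geometric multiplicity = 1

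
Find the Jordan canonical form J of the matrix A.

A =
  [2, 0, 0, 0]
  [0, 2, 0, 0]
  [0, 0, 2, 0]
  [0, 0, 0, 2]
J_1(2) ⊕ J_1(2) ⊕ J_1(2) ⊕ J_1(2)

The characteristic polynomial is
  det(x·I − A) = x^4 - 8*x^3 + 24*x^2 - 32*x + 16 = (x - 2)^4

Eigenvalues and multiplicities (the geometric multiplicity of λ is n − rank(A − λI), which equals the number of Jordan blocks for λ):
  λ = 2: algebraic multiplicity = 4, geometric multiplicity = 4

Determining the block sizes for each eigenvalue:
  λ = 2: gm = am = 4, so every block has size 1 → block sizes [1, 1, 1, 1]

Assembling the blocks gives a Jordan form
J =
  [2, 0, 0, 0]
  [0, 2, 0, 0]
  [0, 0, 2, 0]
  [0, 0, 0, 2]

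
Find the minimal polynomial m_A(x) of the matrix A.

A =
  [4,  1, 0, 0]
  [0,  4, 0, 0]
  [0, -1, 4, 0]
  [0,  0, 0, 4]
x^2 - 8*x + 16

The characteristic polynomial is χ_A(x) = (x - 4)^4, so the eigenvalues are known. The minimal polynomial is
  m_A(x) = Π_λ (x − λ)^{k_λ}
where k_λ is the size of the *largest* Jordan block for λ (equivalently, the smallest k with (A − λI)^k v = 0 for every generalised eigenvector v of λ).

  λ = 4: largest Jordan block has size 2, contributing (x − 4)^2

So m_A(x) = (x - 4)^2 = x^2 - 8*x + 16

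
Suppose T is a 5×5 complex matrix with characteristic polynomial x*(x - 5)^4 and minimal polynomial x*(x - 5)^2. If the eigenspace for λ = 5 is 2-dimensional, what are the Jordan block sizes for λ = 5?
Block sizes for λ = 5: [2, 2]

Step 1 — from the characteristic polynomial, algebraic multiplicity of λ = 5 is 4. From dim ker(T − (5)·I) = 2, there are exactly 2 Jordan blocks for λ = 5.
Step 2 — from the minimal polynomial, the factor (x − 5)^2 tells us the largest block for λ = 5 has size 2.
Step 3 — with total size 4, 2 blocks, and largest block 2, the block sizes (in nonincreasing order) are [2, 2].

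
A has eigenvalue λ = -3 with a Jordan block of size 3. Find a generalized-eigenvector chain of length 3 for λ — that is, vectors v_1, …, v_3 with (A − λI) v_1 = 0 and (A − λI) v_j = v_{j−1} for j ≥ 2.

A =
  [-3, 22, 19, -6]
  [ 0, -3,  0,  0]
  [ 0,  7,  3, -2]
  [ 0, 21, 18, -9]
A Jordan chain for λ = -3 of length 3:
v_1 = (7, 0, 0, 0)ᵀ
v_2 = (22, 0, 7, 21)ᵀ
v_3 = (0, 1, 0, 0)ᵀ

Let N = A − (-3)·I. We want v_3 with N^3 v_3 = 0 but N^2 v_3 ≠ 0; then v_{j-1} := N · v_j for j = 3, …, 2.

Pick v_3 = (0, 1, 0, 0)ᵀ.
Then v_2 = N · v_3 = (22, 0, 7, 21)ᵀ.
Then v_1 = N · v_2 = (7, 0, 0, 0)ᵀ.

Sanity check: (A − (-3)·I) v_1 = (0, 0, 0, 0)ᵀ = 0. ✓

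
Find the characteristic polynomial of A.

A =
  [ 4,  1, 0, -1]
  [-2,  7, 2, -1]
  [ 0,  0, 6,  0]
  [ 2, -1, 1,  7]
x^4 - 24*x^3 + 216*x^2 - 864*x + 1296

Expanding det(x·I − A) (e.g. by cofactor expansion or by noting that A is similar to its Jordan form J, which has the same characteristic polynomial as A) gives
  χ_A(x) = x^4 - 24*x^3 + 216*x^2 - 864*x + 1296
which factors as (x - 6)^4. The eigenvalues (with algebraic multiplicities) are λ = 6 with multiplicity 4.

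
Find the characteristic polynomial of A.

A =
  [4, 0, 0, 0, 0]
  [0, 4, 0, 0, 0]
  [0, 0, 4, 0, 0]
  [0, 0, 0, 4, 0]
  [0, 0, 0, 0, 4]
x^5 - 20*x^4 + 160*x^3 - 640*x^2 + 1280*x - 1024

Expanding det(x·I − A) (e.g. by cofactor expansion or by noting that A is similar to its Jordan form J, which has the same characteristic polynomial as A) gives
  χ_A(x) = x^5 - 20*x^4 + 160*x^3 - 640*x^2 + 1280*x - 1024
which factors as (x - 4)^5. The eigenvalues (with algebraic multiplicities) are λ = 4 with multiplicity 5.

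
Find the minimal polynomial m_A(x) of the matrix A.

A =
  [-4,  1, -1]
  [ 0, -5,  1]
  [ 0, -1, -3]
x^2 + 8*x + 16

The characteristic polynomial is χ_A(x) = (x + 4)^3, so the eigenvalues are known. The minimal polynomial is
  m_A(x) = Π_λ (x − λ)^{k_λ}
where k_λ is the size of the *largest* Jordan block for λ (equivalently, the smallest k with (A − λI)^k v = 0 for every generalised eigenvector v of λ).

  λ = -4: largest Jordan block has size 2, contributing (x + 4)^2

So m_A(x) = (x + 4)^2 = x^2 + 8*x + 16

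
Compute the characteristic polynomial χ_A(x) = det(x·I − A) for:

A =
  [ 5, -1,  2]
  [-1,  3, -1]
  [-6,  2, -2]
x^3 - 6*x^2 + 12*x - 8

Expanding det(x·I − A) (e.g. by cofactor expansion or by noting that A is similar to its Jordan form J, which has the same characteristic polynomial as A) gives
  χ_A(x) = x^3 - 6*x^2 + 12*x - 8
which factors as (x - 2)^3. The eigenvalues (with algebraic multiplicities) are λ = 2 with multiplicity 3.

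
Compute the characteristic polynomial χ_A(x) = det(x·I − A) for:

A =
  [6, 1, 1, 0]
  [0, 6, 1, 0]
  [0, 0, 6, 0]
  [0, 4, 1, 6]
x^4 - 24*x^3 + 216*x^2 - 864*x + 1296

Expanding det(x·I − A) (e.g. by cofactor expansion or by noting that A is similar to its Jordan form J, which has the same characteristic polynomial as A) gives
  χ_A(x) = x^4 - 24*x^3 + 216*x^2 - 864*x + 1296
which factors as (x - 6)^4. The eigenvalues (with algebraic multiplicities) are λ = 6 with multiplicity 4.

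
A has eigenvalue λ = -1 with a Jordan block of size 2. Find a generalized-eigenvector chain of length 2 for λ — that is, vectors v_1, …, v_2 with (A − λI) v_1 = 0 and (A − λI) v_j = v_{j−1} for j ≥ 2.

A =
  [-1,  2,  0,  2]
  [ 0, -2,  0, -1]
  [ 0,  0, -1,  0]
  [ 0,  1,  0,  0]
A Jordan chain for λ = -1 of length 2:
v_1 = (2, -1, 0, 1)ᵀ
v_2 = (0, 1, 0, 0)ᵀ

Let N = A − (-1)·I. We want v_2 with N^2 v_2 = 0 but N^1 v_2 ≠ 0; then v_{j-1} := N · v_j for j = 2, …, 2.

Pick v_2 = (0, 1, 0, 0)ᵀ.
Then v_1 = N · v_2 = (2, -1, 0, 1)ᵀ.

Sanity check: (A − (-1)·I) v_1 = (0, 0, 0, 0)ᵀ = 0. ✓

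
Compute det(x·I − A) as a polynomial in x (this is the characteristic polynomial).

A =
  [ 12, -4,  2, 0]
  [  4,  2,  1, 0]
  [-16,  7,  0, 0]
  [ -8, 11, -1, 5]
x^4 - 19*x^3 + 135*x^2 - 425*x + 500

Expanding det(x·I − A) (e.g. by cofactor expansion or by noting that A is similar to its Jordan form J, which has the same characteristic polynomial as A) gives
  χ_A(x) = x^4 - 19*x^3 + 135*x^2 - 425*x + 500
which factors as (x - 5)^3*(x - 4). The eigenvalues (with algebraic multiplicities) are λ = 4 with multiplicity 1, λ = 5 with multiplicity 3.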